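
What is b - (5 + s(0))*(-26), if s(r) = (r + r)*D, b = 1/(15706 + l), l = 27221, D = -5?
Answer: 5580511/42927 ≈ 130.00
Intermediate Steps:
b = 1/42927 (b = 1/(15706 + 27221) = 1/42927 ≈ 2.3295e-5)
s(r) = -10*r (s(r) = (r + r)*(-5) = (2*r)*(-5) = -10*r)
b - (5 + s(0))*(-26) = 1/42927 - (5 - 10*0)*(-26) = 1/42927 - (5 + 0)*(-26) = 1/42927 - 5*(-26) = 1/42927 - 1*(-130) = 1/42927 + 130 = 5580511/42927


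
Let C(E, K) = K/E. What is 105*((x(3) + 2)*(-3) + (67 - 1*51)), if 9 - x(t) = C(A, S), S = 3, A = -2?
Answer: -4515/2 ≈ -2257.5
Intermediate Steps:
x(t) = 21/2 (x(t) = 9 - 3/(-2) = 9 - 3*(-1)/2 = 9 - 1*(-3/2) = 9 + 3/2 = 21/2)
105*((x(3) + 2)*(-3) + (67 - 1*51)) = 105*((21/2 + 2)*(-3) + (67 - 1*51)) = 105*((25/2)*(-3) + (67 - 51)) = 105*(-75/2 + 16) = 105*(-43/2) = -4515/2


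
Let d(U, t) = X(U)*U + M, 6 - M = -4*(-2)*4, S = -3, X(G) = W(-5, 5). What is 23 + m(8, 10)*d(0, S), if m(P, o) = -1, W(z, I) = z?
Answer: 49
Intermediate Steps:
X(G) = -5
M = -26 (M = 6 - (-4*(-2))*4 = 6 - 8*4 = 6 - 1*32 = 6 - 32 = -26)
d(U, t) = -26 - 5*U (d(U, t) = -5*U - 26 = -26 - 5*U)
23 + m(8, 10)*d(0, S) = 23 - (-26 - 5*0) = 23 - (-26 + 0) = 23 - 1*(-26) = 23 + 26 = 49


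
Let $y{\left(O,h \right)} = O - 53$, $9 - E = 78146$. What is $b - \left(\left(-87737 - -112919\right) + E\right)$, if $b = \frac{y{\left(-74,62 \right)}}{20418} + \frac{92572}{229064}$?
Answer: $\frac{15479619912883}{292314297} \approx 52955.0$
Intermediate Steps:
$E = -78137$ ($E = 9 - 78146 = -78137$)
$y{\left(O,h \right)} = -53 + O$
$b = \frac{116315248}{292314297}$ ($b = \frac{-53 - 74}{20418} + \frac{92572}{229064} = \left(-127\right) \frac{1}{20418} + 92572 \cdot \frac{1}{229064} = - \frac{127}{20418} + \frac{23143}{57266} = \frac{116315248}{292314297} \approx 0.39791$)
$b - \left(\left(-87737 - -112919\right) + E\right) = \frac{116315248}{292314297} - \left(\left(-87737 - -112919\right) - 78137\right) = \frac{116315248}{292314297} - \left(\left(-87737 + 112919\right) - 78137\right) = \frac{116315248}{292314297} - \left(25182 - 78137\right) = \frac{116315248}{292314297} - -52955 = \frac{116315248}{292314297} + 52955 = \frac{15479619912883}{292314297}$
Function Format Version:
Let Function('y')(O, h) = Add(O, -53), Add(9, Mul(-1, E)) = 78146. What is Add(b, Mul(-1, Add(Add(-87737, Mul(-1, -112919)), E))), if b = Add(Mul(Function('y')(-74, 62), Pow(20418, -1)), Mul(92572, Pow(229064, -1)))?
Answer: Rational(15479619912883, 292314297) ≈ 52955.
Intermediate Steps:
E = -78137 (E = Add(9, Mul(-1, 78146)) = Add(9, -78146) = -78137)
Function('y')(O, h) = Add(-53, O)
b = Rational(116315248, 292314297) (b = Add(Mul(Add(-53, -74), Pow(20418, -1)), Mul(92572, Pow(229064, -1))) = Add(Mul(-127, Rational(1, 20418)), Mul(92572, Rational(1, 229064))) = Add(Rational(-127, 20418), Rational(23143, 57266)) = Rational(116315248, 292314297) ≈ 0.39791)
Add(b, Mul(-1, Add(Add(-87737, Mul(-1, -112919)), E))) = Add(Rational(116315248, 292314297), Mul(-1, Add(Add(-87737, Mul(-1, -112919)), -78137))) = Add(Rational(116315248, 292314297), Mul(-1, Add(Add(-87737, 112919), -78137))) = Add(Rational(116315248, 292314297), Mul(-1, Add(25182, -78137))) = Add(Rational(116315248, 292314297), Mul(-1, -52955)) = Add(Rational(116315248, 292314297), 52955) = Rational(15479619912883, 292314297)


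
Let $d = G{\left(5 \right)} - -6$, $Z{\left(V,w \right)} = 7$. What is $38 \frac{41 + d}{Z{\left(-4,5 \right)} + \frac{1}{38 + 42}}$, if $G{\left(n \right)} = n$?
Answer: $\frac{158080}{561} \approx 281.78$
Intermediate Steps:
$d = 11$ ($d = 5 - -6 = 5 + 6 = 11$)
$38 \frac{41 + d}{Z{\left(-4,5 \right)} + \frac{1}{38 + 42}} = 38 \frac{41 + 11}{7 + \frac{1}{38 + 42}} = 38 \frac{52}{7 + \frac{1}{80}} = 38 \frac{52}{\frac{561}{80}} = 38 \cdot 52 \cdot \frac{80}{561} = 38 \cdot \frac{4160}{561} = \frac{158080}{561}$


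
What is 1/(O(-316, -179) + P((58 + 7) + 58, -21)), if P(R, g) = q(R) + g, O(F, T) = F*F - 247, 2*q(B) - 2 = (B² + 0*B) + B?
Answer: 1/107215 ≈ 9.3271e-6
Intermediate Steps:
q(B) = 1 + B/2 + B²/2 (q(B) = 1 + ((B² + 0*B) + B)/2 = 1 + ((B² + 0) + B)/2 = 1 + (B² + B)/2 = 1 + (B + B²)/2 = 1 + (B/2 + B²/2) = 1 + B/2 + B²/2)
O(F, T) = -247 + F² (O(F, T) = F² - 247 = -247 + F²)
P(R, g) = 1 + g + R/2 + R²/2 (P(R, g) = (1 + R/2 + R²/2) + g = 1 + g + R/2 + R²/2)
1/(O(-316, -179) + P((58 + 7) + 58, -21)) = 1/((-247 + (-316)²) + (1 - 21 + ((58 + 7) + 58)/2 + ((58 + 7) + 58)²/2)) = 1/((-247 + 99856) + (1 - 21 + (65 + 58)/2 + (65 + 58)²/2)) = 1/(99609 + (1 - 21 + (½)*123 + (½)*123²)) = 1/(99609 + (1 - 21 + 123/2 + (½)*15129)) = 1/(99609 + (1 - 21 + 123/2 + 15129/2)) = 1/(99609 + 7606) = 1/107215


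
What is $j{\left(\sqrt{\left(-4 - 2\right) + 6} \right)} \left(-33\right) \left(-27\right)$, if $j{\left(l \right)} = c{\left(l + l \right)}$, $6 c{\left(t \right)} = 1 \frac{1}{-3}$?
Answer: $- \frac{99}{2} \approx -49.5$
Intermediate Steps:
$c{\left(t \right)} = - \frac{1}{18}$ ($c{\left(t \right)} = \frac{1 \frac{1}{-3}}{6} = \frac{1 \left(- \frac{1}{3}\right)}{6} = \frac{1}{6} \left(- \frac{1}{3}\right) = - \frac{1}{18}$)
$j{\left(l \right)} = - \frac{1}{18}$
$j{\left(\sqrt{\left(-4 - 2\right) + 6} \right)} \left(-33\right) \left(-27\right) = \left(- \frac{1}{18}\right) \left(-33\right) \left(-27\right) = \frac{11}{6} \left(-27\right) = - \frac{99}{2}$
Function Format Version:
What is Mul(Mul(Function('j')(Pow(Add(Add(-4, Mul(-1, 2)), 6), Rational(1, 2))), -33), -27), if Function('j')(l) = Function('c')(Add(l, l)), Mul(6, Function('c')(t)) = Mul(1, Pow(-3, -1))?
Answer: Rational(-99, 2) ≈ -49.500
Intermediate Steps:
Function('c')(t) = Rational(-1, 18) (Function('c')(t) = Mul(Rational(1, 6), Mul(1, Pow(-3, -1))) = Mul(Rational(1, 6), Mul(1, Rational(-1, 3))) = Mul(Rational(1, 6), Rational(-1, 3)) = Rational(-1, 18))
Function('j')(l) = Rational(-1, 18)
Mul(Mul(Function('j')(Pow(Add(Add(-4, Mul(-1, 2)), 6), Rational(1, 2))), -33), -27) = Mul(Mul(Rational(-1, 18), -33), -27) = Mul(Rational(11, 6), -27) = Rational(-99, 2)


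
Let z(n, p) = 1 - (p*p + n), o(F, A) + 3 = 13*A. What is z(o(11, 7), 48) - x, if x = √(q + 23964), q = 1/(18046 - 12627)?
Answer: -2391 - √703716309223/5419 ≈ -2545.8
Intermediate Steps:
o(F, A) = -3 + 13*A
z(n, p) = 1 - n - p² (z(n, p) = 1 - (p² + n) = 1 - (n + p²) = 1 + (-n - p²) = 1 - n - p²)
q = 1/5419 ≈ 0.00018454
x = √703716309223/5419 (x = √(1/5419 + 23964) = √(129860917/5419) = √703716309223/5419 ≈ 154.80)
z(o(11, 7), 48) - x = (1 - (-3 + 13*7) - 1*48²) - √703716309223/5419 = (1 - (-3 + 91) - 1*2304) - √703716309223/5419 = (1 - 1*88 - 2304) - √703716309223/5419 = (1 - 88 - 2304) - √703716309223/5419 = -2391 - √703716309223/5419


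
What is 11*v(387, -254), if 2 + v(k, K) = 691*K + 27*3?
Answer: -1929785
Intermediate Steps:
v(k, K) = 79 + 691*K (v(k, K) = -2 + (691*K + 27*3) = -2 + (691*K + 81) = -2 + (81 + 691*K) = 79 + 691*K)
11*v(387, -254) = 11*(79 + 691*(-254)) = 11*(79 - 175514) = 11*(-175435) = -1929785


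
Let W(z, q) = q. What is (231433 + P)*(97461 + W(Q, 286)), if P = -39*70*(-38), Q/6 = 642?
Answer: 32762155231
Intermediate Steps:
Q = 3852 (Q = 6*642 = 3852)
P = 103740 (P = -2730*(-38) = 103740)
(231433 + P)*(97461 + W(Q, 286)) = (231433 + 103740)*(97461 + 286) = 335173*97747 = 32762155231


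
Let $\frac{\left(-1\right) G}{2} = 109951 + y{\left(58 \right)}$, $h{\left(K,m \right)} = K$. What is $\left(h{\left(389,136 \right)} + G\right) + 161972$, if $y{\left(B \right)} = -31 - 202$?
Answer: $-57075$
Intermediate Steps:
$y{\left(B \right)} = -233$ ($y{\left(B \right)} = -31 - 202 = -233$)
$G = -219436$ ($G = - 2 \left(109951 - 233\right) = \left(-2\right) 109718 = -219436$)
$\left(h{\left(389,136 \right)} + G\right) + 161972 = \left(389 - 219436\right) + 161972 = -219047 + 161972 = -57075$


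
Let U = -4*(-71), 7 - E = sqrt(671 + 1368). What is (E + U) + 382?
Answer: 673 - sqrt(2039) ≈ 627.84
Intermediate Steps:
E = 7 - sqrt(2039) (E = 7 - sqrt(671 + 1368) = 7 - sqrt(2039) ≈ -38.155)
U = 284
(E + U) + 382 = ((7 - sqrt(2039)) + 284) + 382 = (291 - sqrt(2039)) + 382 = 673 - sqrt(2039)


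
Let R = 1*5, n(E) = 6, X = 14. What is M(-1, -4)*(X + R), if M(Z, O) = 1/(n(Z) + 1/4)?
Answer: 76/25 ≈ 3.0400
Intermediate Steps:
M(Z, O) = 4/25 (M(Z, O) = 1/(6 + 1/4) = 1/(6 + ¼) = 1/(25/4) = 4/25)
R = 5
M(-1, -4)*(X + R) = 4*(14 + 5)/25 = (4/25)*19 = 76/25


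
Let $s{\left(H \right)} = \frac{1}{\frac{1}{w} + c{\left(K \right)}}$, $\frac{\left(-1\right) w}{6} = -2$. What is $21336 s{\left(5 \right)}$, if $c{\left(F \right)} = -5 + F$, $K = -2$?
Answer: $- \frac{256032}{83} \approx -3084.7$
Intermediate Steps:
$w = 12$ ($w = \left(-6\right) \left(-2\right) = 12$)
$s{\left(H \right)} = - \frac{12}{83}$ ($s{\left(H \right)} = \frac{1}{\frac{1}{12} - 7} = \frac{1}{- \frac{83}{12}} = - \frac{12}{83}$)
$21336 s{\left(5 \right)} = 21336 \left(- \frac{12}{83}\right) = - \frac{256032}{83}$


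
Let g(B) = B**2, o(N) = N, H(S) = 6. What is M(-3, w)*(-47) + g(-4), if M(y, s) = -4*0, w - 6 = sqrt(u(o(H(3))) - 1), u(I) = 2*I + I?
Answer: 16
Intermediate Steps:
u(I) = 3*I
w = 6 + sqrt(17) (w = 6 + sqrt(3*6 - 1) = 6 + sqrt(18 - 1) = 6 + sqrt(17) ≈ 10.123)
M(y, s) = 0
M(-3, w)*(-47) + g(-4) = 0*(-47) + (-4)**2 = 0 + 16 = 16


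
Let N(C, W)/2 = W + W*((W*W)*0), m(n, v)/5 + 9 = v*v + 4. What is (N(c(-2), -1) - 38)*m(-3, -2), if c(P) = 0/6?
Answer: 200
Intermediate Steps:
m(n, v) = -25 + 5*v² (m(n, v) = -45 + 5*(v*v + 4) = -45 + 5*(v² + 4) = -45 + 5*(4 + v²) = -45 + (20 + 5*v²) = -25 + 5*v²)
c(P) = 0 (c(P) = 0*(⅙) = 0)
N(C, W) = 2*W (N(C, W) = 2*(W + W*((W*W)*0)) = 2*(W + W*(W²*0)) = 2*(W + W*0) = 2*(W + 0) = 2*W)
(N(c(-2), -1) - 38)*m(-3, -2) = (2*(-1) - 38)*(-25 + 5*(-2)²) = (-2 - 38)*(-25 + 5*4) = -40*(-25 + 20) = -40*(-5) = 200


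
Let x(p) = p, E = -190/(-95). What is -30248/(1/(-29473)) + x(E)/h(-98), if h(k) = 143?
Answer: 127484400474/143 ≈ 8.9150e+8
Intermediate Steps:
E = 2 (E = -190*(-1/95) = 2)
-30248/(1/(-29473)) + x(E)/h(-98) = -30248/(1/(-29473)) + 2/143 = -30248/(-1/29473) + 2*(1/143) = -30248*(-29473) + 2/143 = 891499304 + 2/143 = 127484400474/143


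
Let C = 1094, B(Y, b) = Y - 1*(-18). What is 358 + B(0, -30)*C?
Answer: 20050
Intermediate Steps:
B(Y, b) = 18 + Y (B(Y, b) = Y + 18 = 18 + Y)
358 + B(0, -30)*C = 358 + (18 + 0)*1094 = 358 + 18*1094 = 358 + 19692 = 20050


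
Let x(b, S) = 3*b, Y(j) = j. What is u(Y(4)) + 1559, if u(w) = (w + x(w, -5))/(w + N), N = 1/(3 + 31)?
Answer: 214127/137 ≈ 1563.0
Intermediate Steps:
N = 1/34 ≈ 0.029412
u(w) = 4*w/(1/34 + w) (u(w) = (w + 3*w)/(w + 1/34) = (4*w)/(1/34 + w) = 4*w/(1/34 + w))
u(Y(4)) + 1559 = 136*4/(1 + 34*4) + 1559 = 136*4/(1 + 136) + 1559 = 136*4/137 + 1559 = 136*4*(1/137) + 1559 = 544/137 + 1559 = 214127/137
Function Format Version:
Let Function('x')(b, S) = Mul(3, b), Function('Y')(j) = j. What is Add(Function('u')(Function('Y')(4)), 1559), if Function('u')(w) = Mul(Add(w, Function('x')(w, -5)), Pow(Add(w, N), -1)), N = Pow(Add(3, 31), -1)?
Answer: Rational(214127, 137) ≈ 1563.0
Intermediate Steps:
N = Rational(1, 34) (N = Pow(34, -1) = Rational(1, 34) ≈ 0.029412)
Function('u')(w) = Mul(4, w, Pow(Add(Rational(1, 34), w), -1)) (Function('u')(w) = Mul(Add(w, Mul(3, w)), Pow(Add(w, Rational(1, 34)), -1)) = Mul(Mul(4, w), Pow(Add(Rational(1, 34), w), -1)) = Mul(4, w, Pow(Add(Rational(1, 34), w), -1)))
Add(Function('u')(Function('Y')(4)), 1559) = Add(Mul(136, 4, Pow(Add(1, Mul(34, 4)), -1)), 1559) = Add(Mul(136, 4, Pow(Add(1, 136), -1)), 1559) = Add(Mul(136, 4, Pow(137, -1)), 1559) = Add(Mul(136, 4, Rational(1, 137)), 1559) = Add(Rational(544, 137), 1559) = Rational(214127, 137)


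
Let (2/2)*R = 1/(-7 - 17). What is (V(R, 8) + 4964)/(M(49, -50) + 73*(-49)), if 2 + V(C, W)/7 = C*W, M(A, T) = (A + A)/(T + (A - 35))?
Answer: -89058/64435 ≈ -1.3821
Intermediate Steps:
R = -1/24 (R = 1/(-7 - 17) = 1/(-24) = -1/24 ≈ -0.041667)
M(A, T) = 2*A/(-35 + A + T) (M(A, T) = (2*A)/(T + (-35 + A)) = (2*A)/(-35 + A + T) = 2*A/(-35 + A + T))
V(C, W) = -14 + 7*C*W (V(C, W) = -14 + 7*(C*W) = -14 + 7*C*W)
(V(R, 8) + 4964)/(M(49, -50) + 73*(-49)) = ((-14 + 7*(-1/24)*8) + 4964)/(2*49/(-35 + 49 - 50) + 73*(-49)) = ((-14 - 7/3) + 4964)/(2*49/(-36) - 3577) = (-49/3 + 4964)/(2*49*(-1/36) - 3577) = 14843/(3*(-49/18 - 3577)) = 14843/(3*(-64435/18)) = (14843/3)*(-18/64435) = -89058/64435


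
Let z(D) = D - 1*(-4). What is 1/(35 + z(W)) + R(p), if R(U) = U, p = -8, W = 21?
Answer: -479/60 ≈ -7.9833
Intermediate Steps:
z(D) = 4 + D (z(D) = D + 4 = 4 + D)
1/(35 + z(W)) + R(p) = 1/(35 + (4 + 21)) - 8 = 1/(35 + 25) - 8 = 1/60 - 8 = -479/60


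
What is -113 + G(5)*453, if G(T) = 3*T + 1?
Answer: 7135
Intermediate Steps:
G(T) = 1 + 3*T
-113 + G(5)*453 = -113 + (1 + 3*5)*453 = -113 + (1 + 15)*453 = -113 + 16*453 = -113 + 7248 = 7135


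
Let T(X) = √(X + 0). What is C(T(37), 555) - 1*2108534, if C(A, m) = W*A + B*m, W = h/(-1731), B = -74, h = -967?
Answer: -2149604 + 967*√37/1731 ≈ -2.1496e+6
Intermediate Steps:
W = 967/1731 (W = -967/(-1731) = -967*(-1/1731) = 967/1731 ≈ 0.55864)
T(X) = √X
C(A, m) = -74*m + 967*A/1731 (C(A, m) = 967*A/1731 - 74*m = -74*m + 967*A/1731)
C(T(37), 555) - 1*2108534 = (-74*555 + 967*√37/1731) - 1*2108534 = (-41070 + 967*√37/1731) - 2108534 = -2149604 + 967*√37/1731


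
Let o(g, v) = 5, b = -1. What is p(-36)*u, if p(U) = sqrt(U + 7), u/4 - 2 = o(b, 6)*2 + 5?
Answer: 68*I*sqrt(29) ≈ 366.19*I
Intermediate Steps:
u = 68 (u = 8 + 4*(5*2 + 5) = 8 + 4*(10 + 5) = 8 + 4*15 = 8 + 60 = 68)
p(U) = sqrt(7 + U)
p(-36)*u = sqrt(7 - 36)*68 = sqrt(-29)*68 = (I*sqrt(29))*68 = 68*I*sqrt(29)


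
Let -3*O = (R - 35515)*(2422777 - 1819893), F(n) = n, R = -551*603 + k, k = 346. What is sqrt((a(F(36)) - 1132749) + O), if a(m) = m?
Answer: sqrt(73836482303) ≈ 2.7173e+5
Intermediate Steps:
R = -331907 (R = -551*603 + 346 = -332253 + 346 = -331907)
O = 73837615016 (O = -(-331907 - 35515)*(2422777 - 1819893)/3 = -(-122474)*602884 = -1/3*(-221512845048) = 73837615016)
sqrt((a(F(36)) - 1132749) + O) = sqrt((36 - 1132749) + 73837615016) = sqrt(-1132713 + 73837615016) = sqrt(73836482303)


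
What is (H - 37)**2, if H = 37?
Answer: 0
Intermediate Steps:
(H - 37)**2 = (37 - 37)**2 = 0**2 = 0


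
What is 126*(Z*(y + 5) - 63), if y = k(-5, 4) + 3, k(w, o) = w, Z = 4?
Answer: -6426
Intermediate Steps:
y = -2 (y = -5 + 3 = -2)
126*(Z*(y + 5) - 63) = 126*(4*(-2 + 5) - 63) = 126*(4*3 - 63) = 126*(12 - 63) = 126*(-51) = -6426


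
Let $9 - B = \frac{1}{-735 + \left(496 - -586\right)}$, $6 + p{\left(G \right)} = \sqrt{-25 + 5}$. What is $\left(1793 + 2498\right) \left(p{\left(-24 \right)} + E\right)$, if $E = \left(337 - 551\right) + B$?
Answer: $- \frac{314178438}{347} + 8582 i \sqrt{5} \approx -9.0541 \cdot 10^{5} + 19190.0 i$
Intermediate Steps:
$p{\left(G \right)} = -6 + 2 i \sqrt{5}$ ($p{\left(G \right)} = -6 + \sqrt{-25 + 5} = -6 + \sqrt{-20} = -6 + 2 i \sqrt{5}$)
$B = \frac{3122}{347}$ ($B = 9 - \frac{1}{-735 + \left(496 - -586\right)} = 9 - \frac{1}{-735 + \left(496 + 586\right)} = 9 - \frac{1}{-735 + 1082} = 9 - \frac{1}{347} = \frac{3122}{347} \approx 8.9971$)
$E = - \frac{71136}{347}$ ($E = \left(337 - 551\right) + \frac{3122}{347} = -214 + \frac{3122}{347} = - \frac{71136}{347} \approx -205.0$)
$\left(1793 + 2498\right) \left(p{\left(-24 \right)} + E\right) = \left(1793 + 2498\right) \left(\left(-6 + 2 i \sqrt{5}\right) - \frac{71136}{347}\right) = 4291 \left(- \frac{73218}{347} + 2 i \sqrt{5}\right) = - \frac{314178438}{347} + 8582 i \sqrt{5}$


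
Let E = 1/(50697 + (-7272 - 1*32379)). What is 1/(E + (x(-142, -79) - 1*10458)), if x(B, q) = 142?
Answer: -11046/113950535 ≈ -9.6937e-5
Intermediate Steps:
E = 1/11046 (E = 1/(50697 + (-7272 - 32379)) = 1/(50697 - 39651) = 1/11046 ≈ 9.0530e-5)
1/(E + (x(-142, -79) - 1*10458)) = 1/(1/11046 + (142 - 1*10458)) = 1/(1/11046 + (142 - 10458)) = 1/(1/11046 - 10316) = 1/(-113950535/11046) = -11046/113950535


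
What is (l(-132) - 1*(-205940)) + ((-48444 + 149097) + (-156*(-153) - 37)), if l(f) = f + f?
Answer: 330160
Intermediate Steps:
l(f) = 2*f
(l(-132) - 1*(-205940)) + ((-48444 + 149097) + (-156*(-153) - 37)) = (2*(-132) - 1*(-205940)) + ((-48444 + 149097) + (-156*(-153) - 37)) = (-264 + 205940) + (100653 + (23868 - 37)) = 205676 + (100653 + 23831) = 205676 + 124484 = 330160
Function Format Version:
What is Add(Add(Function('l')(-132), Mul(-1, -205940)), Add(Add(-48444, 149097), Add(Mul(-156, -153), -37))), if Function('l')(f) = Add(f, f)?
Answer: 330160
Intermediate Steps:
Function('l')(f) = Mul(2, f)
Add(Add(Function('l')(-132), Mul(-1, -205940)), Add(Add(-48444, 149097), Add(Mul(-156, -153), -37))) = Add(Add(Mul(2, -132), Mul(-1, -205940)), Add(Add(-48444, 149097), Add(Mul(-156, -153), -37))) = Add(Add(-264, 205940), Add(100653, Add(23868, -37))) = Add(205676, Add(100653, 23831)) = Add(205676, 124484) = 330160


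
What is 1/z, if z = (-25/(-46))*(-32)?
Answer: -23/400 ≈ -0.057500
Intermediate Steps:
z = -400/23 (z = -1/46*(-25)*(-32) = (25/46)*(-32) = -400/23 ≈ -17.391)
1/z = 1/(-400/23) = -23/400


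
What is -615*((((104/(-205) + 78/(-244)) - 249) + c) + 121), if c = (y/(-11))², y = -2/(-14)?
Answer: 57308980851/723338 ≈ 79229.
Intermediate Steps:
y = ⅐ (y = -2*(-1/14) = ⅐ ≈ 0.14286)
c = 1/5929 (c = ((⅐)/(-11))² = ((⅐)*(-1/11))² = (-1/77)² = 1/5929 ≈ 0.00016866)
-615*((((104/(-205) + 78/(-244)) - 249) + c) + 121) = -615*((((104/(-205) + 78/(-244)) - 249) + 1/5929) + 121) = -615*((((104*(-1/205) + 78*(-1/244)) - 249) + 1/5929) + 121) = -615*((((-104/205 - 39/122) - 249) + 1/5929) + 121) = -615*(((-20683/25010 - 249) + 1/5929) + 121) = -615*((-6248173/25010 + 1/5929) + 121) = -615*(-37045392707/148284290 + 121) = -615*(-19102993617/148284290) = 57308980851/723338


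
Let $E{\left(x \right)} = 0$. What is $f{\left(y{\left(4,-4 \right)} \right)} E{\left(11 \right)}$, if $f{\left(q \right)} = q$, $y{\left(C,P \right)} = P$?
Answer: $0$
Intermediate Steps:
$f{\left(y{\left(4,-4 \right)} \right)} E{\left(11 \right)} = \left(-4\right) 0 = 0$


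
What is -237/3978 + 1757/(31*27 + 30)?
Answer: 44339/22542 ≈ 1.9670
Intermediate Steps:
-237/3978 + 1757/(31*27 + 30) = -237*1/3978 + 1757/(837 + 30) = -79/1326 + 1757/867 = 44339/22542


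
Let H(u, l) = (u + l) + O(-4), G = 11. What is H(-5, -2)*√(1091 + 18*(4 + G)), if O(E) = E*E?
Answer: 9*√1361 ≈ 332.03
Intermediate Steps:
O(E) = E²
H(u, l) = 16 + l + u (H(u, l) = (u + l) + (-4)² = (l + u) + 16 = 16 + l + u)
H(-5, -2)*√(1091 + 18*(4 + G)) = (16 - 2 - 5)*√(1091 + 18*(4 + 11)) = 9*√(1091 + 18*15) = 9*√(1091 + 270) = 9*√1361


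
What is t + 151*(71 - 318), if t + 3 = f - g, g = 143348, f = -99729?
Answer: -280377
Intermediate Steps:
t = -243080 (t = -3 + (-99729 - 1*143348) = -3 + (-99729 - 143348) = -3 - 243077 = -243080)
t + 151*(71 - 318) = -243080 + 151*(71 - 318) = -243080 + 151*(-247) = -243080 - 37297 = -280377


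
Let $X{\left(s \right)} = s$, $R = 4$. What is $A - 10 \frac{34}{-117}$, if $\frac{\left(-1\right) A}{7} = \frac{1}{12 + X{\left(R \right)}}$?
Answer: $\frac{4621}{1872} \approx 2.4685$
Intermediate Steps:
$A = - \frac{7}{16}$ ($A = - \frac{7}{12 + 4} = - \frac{7}{16} \approx -0.4375$)
$A - 10 \frac{34}{-117} = - \frac{7}{16} - 10 \frac{34}{-117} = - \frac{7}{16} - 10 \cdot 34 \left(- \frac{1}{117}\right) = - \frac{7}{16} - - \frac{340}{117} = - \frac{7}{16} + \frac{340}{117} = \frac{4621}{1872}$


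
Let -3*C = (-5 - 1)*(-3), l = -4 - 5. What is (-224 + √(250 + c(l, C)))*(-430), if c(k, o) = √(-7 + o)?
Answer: 96320 - 430*√(250 + I*√13) ≈ 89521.0 - 49.026*I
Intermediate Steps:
l = -9
C = -6 (C = -(-5 - 1)*(-3)/3 = -(-2)*(-3) = -⅓*18 = -6)
(-224 + √(250 + c(l, C)))*(-430) = (-224 + √(250 + √(-7 - 6)))*(-430) = (-224 + √(250 + √(-13)))*(-430) = (-224 + √(250 + I*√13))*(-430) = 96320 - 430*√(250 + I*√13)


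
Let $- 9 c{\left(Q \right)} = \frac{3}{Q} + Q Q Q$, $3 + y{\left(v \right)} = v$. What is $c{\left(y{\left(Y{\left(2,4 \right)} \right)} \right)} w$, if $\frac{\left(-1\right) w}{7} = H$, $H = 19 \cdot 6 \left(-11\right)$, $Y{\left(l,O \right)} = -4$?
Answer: $\frac{1004872}{3} \approx 3.3496 \cdot 10^{5}$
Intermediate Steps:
$y{\left(v \right)} = -3 + v$
$H = -1254$ ($H = 114 \left(-11\right) = -1254$)
$w = 8778$ ($w = \left(-7\right) \left(-1254\right) = 8778$)
$c{\left(Q \right)} = - \frac{1}{3 Q} - \frac{Q^{3}}{9}$ ($c{\left(Q \right)} = - \frac{\frac{3}{Q} + Q Q Q}{9} = - \frac{\frac{3}{Q} + Q^{2} Q}{9} = - \frac{\frac{3}{Q} + Q^{3}}{9} = - \frac{Q^{3} + \frac{3}{Q}}{9} = - \frac{1}{3 Q} - \frac{Q^{3}}{9}$)
$c{\left(y{\left(Y{\left(2,4 \right)} \right)} \right)} w = \frac{-3 - \left(-3 - 4\right)^{4}}{9 \left(-3 - 4\right)} 8778 = \frac{-3 - \left(-7\right)^{4}}{9 \left(-7\right)} 8778 = \frac{1}{9} \left(- \frac{1}{7}\right) \left(-3 - 2401\right) 8778 = \frac{1}{9} \left(- \frac{1}{7}\right) \left(-2404\right) 8778 = \frac{2404}{63} \cdot 8778 = \frac{1004872}{3}$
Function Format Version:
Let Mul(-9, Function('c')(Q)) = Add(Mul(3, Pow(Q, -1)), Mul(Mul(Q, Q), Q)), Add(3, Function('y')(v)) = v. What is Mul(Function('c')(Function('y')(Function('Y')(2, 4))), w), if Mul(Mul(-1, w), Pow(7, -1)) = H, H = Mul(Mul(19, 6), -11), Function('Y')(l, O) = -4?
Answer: Rational(1004872, 3) ≈ 3.3496e+5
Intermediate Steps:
Function('y')(v) = Add(-3, v)
H = -1254 (H = Mul(114, -11) = -1254)
w = 8778 (w = Mul(-7, -1254) = 8778)
Function('c')(Q) = Add(Mul(Rational(-1, 3), Pow(Q, -1)), Mul(Rational(-1, 9), Pow(Q, 3))) (Function('c')(Q) = Mul(Rational(-1, 9), Add(Mul(3, Pow(Q, -1)), Mul(Mul(Q, Q), Q))) = Mul(Rational(-1, 9), Add(Mul(3, Pow(Q, -1)), Mul(Pow(Q, 2), Q))) = Mul(Rational(-1, 9), Add(Mul(3, Pow(Q, -1)), Pow(Q, 3))) = Mul(Rational(-1, 9), Add(Pow(Q, 3), Mul(3, Pow(Q, -1)))) = Add(Mul(Rational(-1, 3), Pow(Q, -1)), Mul(Rational(-1, 9), Pow(Q, 3))))
Mul(Function('c')(Function('y')(Function('Y')(2, 4))), w) = Mul(Mul(Rational(1, 9), Pow(Add(-3, -4), -1), Add(-3, Mul(-1, Pow(Add(-3, -4), 4)))), 8778) = Mul(Mul(Rational(1, 9), Pow(-7, -1), Add(-3, Mul(-1, Pow(-7, 4)))), 8778) = Mul(Mul(Rational(1, 9), Rational(-1, 7), Add(-3, Mul(-1, 2401))), 8778) = Mul(Mul(Rational(1, 9), Rational(-1, 7), Add(-3, -2401)), 8778) = Mul(Mul(Rational(1, 9), Rational(-1, 7), -2404), 8778) = Mul(Rational(2404, 63), 8778) = Rational(1004872, 3)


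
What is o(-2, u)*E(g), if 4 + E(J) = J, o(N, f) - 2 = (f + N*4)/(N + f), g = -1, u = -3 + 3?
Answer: -30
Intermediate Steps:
u = 0
o(N, f) = 2 + (f + 4*N)/(N + f) (o(N, f) = 2 + (f + N*4)/(N + f) = 2 + (f + 4*N)/(N + f))
E(J) = -4 + J
o(-2, u)*E(g) = (3*(0 + 2*(-2))/(-2 + 0))*(-4 - 1) = (3*(0 - 4)/(-2))*(-5) = (3*(-½)*(-4))*(-5) = 6*(-5) = -30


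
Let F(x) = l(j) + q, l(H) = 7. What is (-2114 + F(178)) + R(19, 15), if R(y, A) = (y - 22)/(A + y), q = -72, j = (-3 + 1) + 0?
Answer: -74089/34 ≈ -2179.1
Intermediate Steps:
j = -2 (j = -2 + 0 = -2)
R(y, A) = (-22 + y)/(A + y)
F(x) = -65 (F(x) = 7 - 72 = -65)
(-2114 + F(178)) + R(19, 15) = (-2114 - 65) + (-22 + 19)/(15 + 19) = -2179 - 3/34 = -74089/34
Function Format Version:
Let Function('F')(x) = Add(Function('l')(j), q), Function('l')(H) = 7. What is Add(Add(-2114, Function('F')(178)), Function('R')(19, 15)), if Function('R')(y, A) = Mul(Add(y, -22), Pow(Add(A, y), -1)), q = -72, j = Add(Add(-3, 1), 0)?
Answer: Rational(-74089, 34) ≈ -2179.1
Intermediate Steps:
j = -2 (j = Add(-2, 0) = -2)
Function('R')(y, A) = Mul(Pow(Add(A, y), -1), Add(-22, y)) (Function('R')(y, A) = Mul(Add(-22, y), Pow(Add(A, y), -1)) = Mul(Pow(Add(A, y), -1), Add(-22, y)))
Function('F')(x) = -65 (Function('F')(x) = Add(7, -72) = -65)
Add(Add(-2114, Function('F')(178)), Function('R')(19, 15)) = Add(Add(-2114, -65), Mul(Pow(Add(15, 19), -1), Add(-22, 19))) = Add(-2179, Mul(Pow(34, -1), -3)) = Add(-2179, Mul(Rational(1, 34), -3)) = Add(-2179, Rational(-3, 34)) = Rational(-74089, 34)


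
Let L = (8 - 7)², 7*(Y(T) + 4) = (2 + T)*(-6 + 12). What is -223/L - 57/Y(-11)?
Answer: -17887/82 ≈ -218.13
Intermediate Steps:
Y(T) = -16/7 + 6*T/7 (Y(T) = -4 + ((2 + T)*(-6 + 12))/7 = -4 + ((2 + T)*6)/7 = -4 + (12 + 6*T)/7 = -4 + (12/7 + 6*T/7) = -16/7 + 6*T/7)
L = 1 (L = 1² = 1)
-223/L - 57/Y(-11) = -223/1 - 57/(-16/7 + (6/7)*(-11)) = -223*1 - 57/(-16/7 - 66/7) = -223 - 57/(-82/7) = -223 - 57*(-7/82) = -223 + 399/82 = -17887/82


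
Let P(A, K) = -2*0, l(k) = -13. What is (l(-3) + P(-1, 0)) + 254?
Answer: 241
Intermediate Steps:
P(A, K) = 0
(l(-3) + P(-1, 0)) + 254 = (-13 + 0) + 254 = -13 + 254 = 241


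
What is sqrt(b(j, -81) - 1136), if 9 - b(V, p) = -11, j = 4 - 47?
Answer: 6*I*sqrt(31) ≈ 33.407*I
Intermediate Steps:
j = -43
b(V, p) = 20 (b(V, p) = 9 - 1*(-11) = 9 + 11 = 20)
sqrt(b(j, -81) - 1136) = sqrt(20 - 1136) = sqrt(-1116) = 6*I*sqrt(31)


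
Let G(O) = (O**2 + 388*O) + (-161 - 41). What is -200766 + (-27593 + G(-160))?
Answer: -265041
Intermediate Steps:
G(O) = -202 + O**2 + 388*O (G(O) = (O**2 + 388*O) - 202 = -202 + O**2 + 388*O)
-200766 + (-27593 + G(-160)) = -200766 + (-27593 + (-202 + (-160)**2 + 388*(-160))) = -200766 + (-27593 + (-202 + 25600 - 62080)) = -200766 + (-27593 - 36682) = -200766 - 64275 = -265041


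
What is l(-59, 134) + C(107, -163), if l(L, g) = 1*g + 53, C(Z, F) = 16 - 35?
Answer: 168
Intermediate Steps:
C(Z, F) = -19
l(L, g) = 53 + g (l(L, g) = g + 53 = 53 + g)
l(-59, 134) + C(107, -163) = (53 + 134) - 19 = 187 - 19 = 168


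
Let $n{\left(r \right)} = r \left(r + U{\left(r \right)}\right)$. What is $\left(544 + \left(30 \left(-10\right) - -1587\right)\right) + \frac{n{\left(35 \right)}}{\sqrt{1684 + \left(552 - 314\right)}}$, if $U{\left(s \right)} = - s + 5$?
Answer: $1831 + \frac{175 \sqrt{2}}{62} \approx 1835.0$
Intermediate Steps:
$U{\left(s \right)} = 5 - s$
$n{\left(r \right)} = 5 r$ ($n{\left(r \right)} = r \left(r - \left(-5 + r\right)\right) = r 5 = 5 r$)
$\left(544 + \left(30 \left(-10\right) - -1587\right)\right) + \frac{n{\left(35 \right)}}{\sqrt{1684 + \left(552 - 314\right)}} = \left(544 + \left(30 \left(-10\right) - -1587\right)\right) + \frac{5 \cdot 35}{\sqrt{1684 + \left(552 - 314\right)}} = \left(544 + \left(-300 + 1587\right)\right) + \frac{175}{\sqrt{1684 + 238}} = \left(544 + 1287\right) + \frac{175}{\sqrt{1922}} = 1831 + \frac{175}{31 \sqrt{2}} = 1831 + 175 \frac{\sqrt{2}}{62} = 1831 + \frac{175 \sqrt{2}}{62}$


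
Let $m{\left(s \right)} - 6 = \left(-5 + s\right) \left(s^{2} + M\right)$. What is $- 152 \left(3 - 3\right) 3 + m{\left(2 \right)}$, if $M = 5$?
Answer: $-21$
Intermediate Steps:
$m{\left(s \right)} = 6 + \left(-5 + s\right) \left(5 + s^{2}\right)$ ($m{\left(s \right)} = 6 + \left(-5 + s\right) \left(s^{2} + 5\right) = 6 + \left(-5 + s\right) \left(5 + s^{2}\right)$)
$- 152 \left(3 - 3\right) 3 + m{\left(2 \right)} = - 152 \left(3 - 3\right) 3 + \left(-19 + 2^{3} - 5 \cdot 2^{2} + 5 \cdot 2\right) = - 152 \cdot 0 \cdot 3 + \left(-19 + 8 - 20 + 10\right) = \left(-152\right) 0 + \left(-19 + 8 - 20 + 10\right) = 0 - 21 = -21$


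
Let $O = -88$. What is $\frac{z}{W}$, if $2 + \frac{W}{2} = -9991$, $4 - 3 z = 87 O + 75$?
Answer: $- \frac{7585}{59958} \approx -0.12651$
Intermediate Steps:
$z = \frac{7585}{3}$ ($z = \frac{4}{3} - \frac{87 \left(-88\right) + 75}{3} = \frac{4}{3} - \frac{-7656 + 75}{3} = \frac{4}{3} - -2527 = \frac{4}{3} + 2527 = \frac{7585}{3} \approx 2528.3$)
$W = -19986$ ($W = -4 + 2 \left(-9991\right) = -4 - 19982 = -19986$)
$\frac{z}{W} = \frac{7585}{3 \left(-19986\right)} = \frac{7585}{3} \left(- \frac{1}{19986}\right) = - \frac{7585}{59958}$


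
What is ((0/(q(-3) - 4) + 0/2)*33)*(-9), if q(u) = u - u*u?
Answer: 0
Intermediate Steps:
q(u) = u - u**2
((0/(q(-3) - 4) + 0/2)*33)*(-9) = ((0/(-3*(1 - 1*(-3)) - 4) + 0/2)*33)*(-9) = ((0/(-3*(1 + 3) - 4) + 0*(1/2))*33)*(-9) = ((0/(-3*4 - 4) + 0)*33)*(-9) = ((0/(-12 - 4) + 0)*33)*(-9) = ((0/(-16) + 0)*33)*(-9) = ((0*(-1/16) + 0)*33)*(-9) = ((0 + 0)*33)*(-9) = (0*33)*(-9) = 0*(-9) = 0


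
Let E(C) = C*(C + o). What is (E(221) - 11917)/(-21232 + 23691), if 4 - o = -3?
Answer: 38471/2459 ≈ 15.645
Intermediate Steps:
o = 7 (o = 4 - 1*(-3) = 4 + 3 = 7)
E(C) = C*(7 + C) (E(C) = C*(C + 7) = C*(7 + C))
(E(221) - 11917)/(-21232 + 23691) = (221*(7 + 221) - 11917)/(-21232 + 23691) = (221*228 - 11917)/2459 = (50388 - 11917)*(1/2459) = 38471*(1/2459) = 38471/2459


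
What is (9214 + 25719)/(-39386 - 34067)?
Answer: -34933/73453 ≈ -0.47558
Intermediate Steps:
(9214 + 25719)/(-39386 - 34067) = 34933/(-73453) = 34933*(-1/73453) = -34933/73453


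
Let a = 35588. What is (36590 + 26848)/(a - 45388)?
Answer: -31719/4900 ≈ -6.4733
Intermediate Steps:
(36590 + 26848)/(a - 45388) = (36590 + 26848)/(35588 - 45388) = 63438/(-9800) = 63438*(-1/9800) = -31719/4900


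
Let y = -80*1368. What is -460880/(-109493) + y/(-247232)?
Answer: 1967612470/422971459 ≈ 4.6519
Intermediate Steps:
y = -109440
-460880/(-109493) + y/(-247232) = -460880/(-109493) - 109440/(-247232) = -460880*(-1/109493) - 109440*(-1/247232) = 460880/109493 + 1710/3863 = 1967612470/422971459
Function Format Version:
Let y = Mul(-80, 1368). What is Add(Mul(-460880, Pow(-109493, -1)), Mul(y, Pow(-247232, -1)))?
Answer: Rational(1967612470, 422971459) ≈ 4.6519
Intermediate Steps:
y = -109440
Add(Mul(-460880, Pow(-109493, -1)), Mul(y, Pow(-247232, -1))) = Add(Mul(-460880, Pow(-109493, -1)), Mul(-109440, Pow(-247232, -1))) = Add(Mul(-460880, Rational(-1, 109493)), Mul(-109440, Rational(-1, 247232))) = Add(Rational(460880, 109493), Rational(1710, 3863)) = Rational(1967612470, 422971459)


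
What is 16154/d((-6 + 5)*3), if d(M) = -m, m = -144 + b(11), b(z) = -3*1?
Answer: 16154/147 ≈ 109.89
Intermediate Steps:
b(z) = -3
m = -147 (m = -144 - 3 = -147)
d(M) = 147 (d(M) = -1*(-147) = 147)
16154/d((-6 + 5)*3) = 16154/147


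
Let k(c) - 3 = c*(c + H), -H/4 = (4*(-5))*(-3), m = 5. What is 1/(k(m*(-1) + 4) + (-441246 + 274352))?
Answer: -1/166650 ≈ -6.0006e-6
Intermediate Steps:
H = -240 (H = -4*4*(-5)*(-3) = -(-80)*(-3) = -4*60 = -240)
k(c) = 3 + c*(-240 + c) (k(c) = 3 + c*(c - 240) = 3 + c*(-240 + c))
1/(k(m*(-1) + 4) + (-441246 + 274352)) = 1/((3 + (5*(-1) + 4)² - 240*(5*(-1) + 4)) + (-441246 + 274352)) = 1/((3 + (-5 + 4)² - 240*(-5 + 4)) - 166894) = 1/((3 + (-1)² - 240*(-1)) - 166894) = 1/((3 + 1 + 240) - 166894) = 1/(244 - 166894) = 1/(-166650) = -1/166650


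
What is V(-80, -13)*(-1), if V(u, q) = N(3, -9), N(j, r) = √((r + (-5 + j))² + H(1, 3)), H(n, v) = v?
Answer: -2*√31 ≈ -11.136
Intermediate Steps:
N(j, r) = √(3 + (-5 + j + r)²) (N(j, r) = √((r + (-5 + j))² + 3) = √((-5 + j + r)² + 3) = √(3 + (-5 + j + r)²))
V(u, q) = 2*√31 (V(u, q) = √(3 + (-5 + 3 - 9)²) = √(3 + (-11)²) = √(3 + 121) = √124 = 2*√31)
V(-80, -13)*(-1) = (2*√31)*(-1) = -2*√31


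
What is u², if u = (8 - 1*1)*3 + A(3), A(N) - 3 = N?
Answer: 729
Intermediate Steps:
A(N) = 3 + N
u = 27 (u = (8 - 1*1)*3 + (3 + 3) = (8 - 1)*3 + 6 = 7*3 + 6 = 21 + 6 = 27)
u² = 27² = 729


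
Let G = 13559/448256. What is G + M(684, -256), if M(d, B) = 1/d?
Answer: 2430653/76651776 ≈ 0.031710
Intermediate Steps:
G = 13559/448256 (G = 13559*(1/448256) = 13559/448256 ≈ 0.030248)
G + M(684, -256) = 13559/448256 + 1/684 = 2430653/76651776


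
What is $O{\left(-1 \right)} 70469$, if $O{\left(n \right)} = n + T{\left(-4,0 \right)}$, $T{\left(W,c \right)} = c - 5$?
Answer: $-422814$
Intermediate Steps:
$T{\left(W,c \right)} = -5 + c$ ($T{\left(W,c \right)} = c - 5 = -5 + c$)
$O{\left(n \right)} = -5 + n$ ($O{\left(n \right)} = n + \left(-5 + 0\right) = n - 5 = -5 + n$)
$O{\left(-1 \right)} 70469 = \left(-5 - 1\right) 70469 = \left(-6\right) 70469 = -422814$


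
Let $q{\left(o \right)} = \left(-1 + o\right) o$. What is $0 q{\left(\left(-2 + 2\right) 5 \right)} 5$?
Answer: $0$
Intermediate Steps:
$q{\left(o \right)} = o \left(-1 + o\right)$
$0 q{\left(\left(-2 + 2\right) 5 \right)} 5 = 0 \left(-2 + 2\right) 5 \left(-1 + \left(-2 + 2\right) 5\right) 5 = 0 \cdot 0 \cdot 5 \left(-1 + 0 \cdot 5\right) 5 = 0 \cdot 0 \left(-1 + 0\right) 5 = 0 \cdot 0 \left(-1\right) 5 = 0 \cdot 0 \cdot 5 = 0 \cdot 5 = 0$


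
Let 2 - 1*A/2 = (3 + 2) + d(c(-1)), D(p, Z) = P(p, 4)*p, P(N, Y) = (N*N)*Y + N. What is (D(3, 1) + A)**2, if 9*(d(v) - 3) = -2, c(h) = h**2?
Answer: 900601/81 ≈ 11119.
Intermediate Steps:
d(v) = 25/9 (d(v) = 3 + (1/9)*(-2) = 3 - 2/9 = 25/9)
P(N, Y) = N + Y*N**2 (P(N, Y) = N**2*Y + N = Y*N**2 + N = N + Y*N**2)
D(p, Z) = p**2*(1 + 4*p) (D(p, Z) = (p*(1 + p*4))*p = (p*(1 + 4*p))*p = p**2*(1 + 4*p))
A = -104/9 (A = 4 - 2*((3 + 2) + 25/9) = 4 - 2*(5 + 25/9) = 4 - 2*70/9 = 4 - 140/9 = -104/9 ≈ -11.556)
(D(3, 1) + A)**2 = (3**2*(1 + 4*3) - 104/9)**2 = (9*(1 + 12) - 104/9)**2 = (9*13 - 104/9)**2 = (117 - 104/9)**2 = (949/9)**2 = 900601/81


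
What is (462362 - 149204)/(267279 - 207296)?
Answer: 402/77 ≈ 5.2208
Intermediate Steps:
(462362 - 149204)/(267279 - 207296) = 313158/59983 = 313158*(1/59983) = 402/77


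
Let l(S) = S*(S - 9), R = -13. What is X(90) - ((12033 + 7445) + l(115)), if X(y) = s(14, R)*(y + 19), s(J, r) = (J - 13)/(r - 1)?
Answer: -443461/14 ≈ -31676.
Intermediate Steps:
l(S) = S*(-9 + S)
s(J, r) = (-13 + J)/(-1 + r)
X(y) = -19/14 - y/14 (X(y) = ((-13 + 14)/(-1 - 13))*(y + 19) = (1/(-14))*(19 + y) = (-1/14*1)*(19 + y) = -(19 + y)/14 = -19/14 - y/14)
X(90) - ((12033 + 7445) + l(115)) = (-19/14 - 1/14*90) - ((12033 + 7445) + 115*(-9 + 115)) = (-19/14 - 45/7) - (19478 + 115*106) = -109/14 - (19478 + 12190) = -109/14 - 1*31668 = -109/14 - 31668 = -443461/14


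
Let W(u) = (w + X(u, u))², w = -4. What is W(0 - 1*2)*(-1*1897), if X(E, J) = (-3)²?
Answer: -47425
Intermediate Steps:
X(E, J) = 9
W(u) = 25 (W(u) = (-4 + 9)² = 5² = 25)
W(0 - 1*2)*(-1*1897) = 25*(-1*1897) = 25*(-1897) = -47425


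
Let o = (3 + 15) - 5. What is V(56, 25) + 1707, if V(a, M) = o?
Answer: 1720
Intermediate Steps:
o = 13 (o = 18 - 5 = 13)
V(a, M) = 13
V(56, 25) + 1707 = 13 + 1707 = 1720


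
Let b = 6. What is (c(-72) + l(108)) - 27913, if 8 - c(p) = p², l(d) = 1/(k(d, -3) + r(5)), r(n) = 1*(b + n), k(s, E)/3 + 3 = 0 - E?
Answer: -363978/11 ≈ -33089.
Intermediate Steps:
k(s, E) = -9 - 3*E (k(s, E) = -9 + 3*(0 - E) = -9 + 3*(-E) = -9 - 3*E)
r(n) = 6 + n (r(n) = 1*(6 + n) = 6 + n)
l(d) = 1/11 (l(d) = 1/((-9 - 3*(-3)) + (6 + 5)) = 1/((-9 + 9) + 11) = 1/(0 + 11) = 1/11)
c(p) = 8 - p²
(c(-72) + l(108)) - 27913 = ((8 - 1*(-72)²) + 1/11) - 27913 = ((8 - 1*5184) + 1/11) - 27913 = ((8 - 5184) + 1/11) - 27913 = (-5176 + 1/11) - 27913 = -56935/11 - 27913 = -363978/11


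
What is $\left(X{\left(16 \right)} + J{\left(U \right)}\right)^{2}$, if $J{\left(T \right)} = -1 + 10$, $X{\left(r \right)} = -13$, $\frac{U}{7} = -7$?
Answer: $16$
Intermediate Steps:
$U = -49$ ($U = 7 \left(-7\right) = -49$)
$J{\left(T \right)} = 9$
$\left(X{\left(16 \right)} + J{\left(U \right)}\right)^{2} = \left(-13 + 9\right)^{2} = \left(-4\right)^{2} = 16$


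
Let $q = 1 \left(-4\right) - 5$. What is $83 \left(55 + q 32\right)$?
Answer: $-19339$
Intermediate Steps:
$q = -9$ ($q = -4 - 5 = -9$)
$83 \left(55 + q 32\right) = 83 \left(55 - 288\right) = 83 \left(-233\right) = -19339$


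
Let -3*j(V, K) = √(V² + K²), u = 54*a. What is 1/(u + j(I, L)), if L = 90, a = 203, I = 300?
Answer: 5481/60077272 + 5*√109/60077272 ≈ 9.2101e-5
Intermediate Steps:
u = 10962 (u = 54*203 = 10962)
j(V, K) = -√(K² + V²)/3 (j(V, K) = -√(V² + K²)/3 = -√(K² + V²)/3)
1/(u + j(I, L)) = 1/(10962 - √(90² + 300²)/3) = 1/(10962 - √(8100 + 90000)/3) = 1/(10962 - 10*√109)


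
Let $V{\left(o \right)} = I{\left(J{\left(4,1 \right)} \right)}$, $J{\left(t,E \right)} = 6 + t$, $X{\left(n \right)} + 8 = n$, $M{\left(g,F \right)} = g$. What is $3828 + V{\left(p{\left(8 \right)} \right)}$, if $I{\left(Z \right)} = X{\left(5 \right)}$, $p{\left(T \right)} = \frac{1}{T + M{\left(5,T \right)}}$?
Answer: $3825$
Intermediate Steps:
$X{\left(n \right)} = -8 + n$
$p{\left(T \right)} = \frac{1}{5 + T}$ ($p{\left(T \right)} = \frac{1}{T + 5} = \frac{1}{5 + T}$)
$I{\left(Z \right)} = -3$ ($I{\left(Z \right)} = -8 + 5 = -3$)
$V{\left(o \right)} = -3$
$3828 + V{\left(p{\left(8 \right)} \right)} = 3828 - 3 = 3825$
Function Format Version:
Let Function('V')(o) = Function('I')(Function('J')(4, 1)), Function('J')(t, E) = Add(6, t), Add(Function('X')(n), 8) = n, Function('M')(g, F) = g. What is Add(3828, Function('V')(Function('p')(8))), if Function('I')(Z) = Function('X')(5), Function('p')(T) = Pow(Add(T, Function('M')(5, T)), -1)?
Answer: 3825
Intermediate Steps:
Function('X')(n) = Add(-8, n)
Function('p')(T) = Pow(Add(5, T), -1) (Function('p')(T) = Pow(Add(T, 5), -1) = Pow(Add(5, T), -1))
Function('I')(Z) = -3 (Function('I')(Z) = Add(-8, 5) = -3)
Function('V')(o) = -3
Add(3828, Function('V')(Function('p')(8))) = Add(3828, -3) = 3825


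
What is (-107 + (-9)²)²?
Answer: 676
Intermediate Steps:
(-107 + (-9)²)² = (-107 + 81)² = (-26)² = 676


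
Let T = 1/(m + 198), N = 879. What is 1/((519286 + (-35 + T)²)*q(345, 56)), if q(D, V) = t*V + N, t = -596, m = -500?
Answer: -91204/1542720539393345 ≈ -5.9119e-11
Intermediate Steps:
T = -1/302 (T = 1/(-500 + 198) = 1/(-302) = -1/302 ≈ -0.0033113)
q(D, V) = 879 - 596*V (q(D, V) = -596*V + 879 = 879 - 596*V)
1/((519286 + (-35 + T)²)*q(345, 56)) = 1/((519286 + (-35 - 1/302)²)*(879 - 596*56)) = 1/((519286 + (-10571/302)²)*(879 - 33376)) = 1/((519286 + 111746041/91204)*(-32497)) = -1/32497/(47472706385/91204) = (91204/47472706385)*(-1/32497) = -91204/1542720539393345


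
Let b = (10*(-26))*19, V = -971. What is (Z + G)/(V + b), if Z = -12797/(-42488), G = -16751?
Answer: 711703691/251146568 ≈ 2.8338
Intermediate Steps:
b = -4940 (b = -260*19 = -4940)
Z = 12797/42488 (Z = -12797*(-1/42488) = 12797/42488 ≈ 0.30119)
(Z + G)/(V + b) = (12797/42488 - 16751)/(-971 - 4940) = -711703691/42488/(-5911) = -711703691/42488*(-1/5911) = 711703691/251146568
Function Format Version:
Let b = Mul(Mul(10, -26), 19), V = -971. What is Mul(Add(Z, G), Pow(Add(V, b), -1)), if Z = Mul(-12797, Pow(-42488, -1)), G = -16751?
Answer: Rational(711703691, 251146568) ≈ 2.8338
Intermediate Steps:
b = -4940 (b = Mul(-260, 19) = -4940)
Z = Rational(12797, 42488) (Z = Mul(-12797, Rational(-1, 42488)) = Rational(12797, 42488) ≈ 0.30119)
Mul(Add(Z, G), Pow(Add(V, b), -1)) = Mul(Add(Rational(12797, 42488), -16751), Pow(Add(-971, -4940), -1)) = Mul(Rational(-711703691, 42488), Pow(-5911, -1)) = Mul(Rational(-711703691, 42488), Rational(-1, 5911)) = Rational(711703691, 251146568)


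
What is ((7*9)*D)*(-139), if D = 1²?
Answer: -8757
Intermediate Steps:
D = 1
((7*9)*D)*(-139) = ((7*9)*1)*(-139) = (63*1)*(-139) = 63*(-139) = -8757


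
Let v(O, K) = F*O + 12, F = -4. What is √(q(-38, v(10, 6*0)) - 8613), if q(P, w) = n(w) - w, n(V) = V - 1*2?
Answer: I*√8615 ≈ 92.817*I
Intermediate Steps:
n(V) = -2 + V (n(V) = V - 2 = -2 + V)
v(O, K) = 12 - 4*O (v(O, K) = -4*O + 12 = 12 - 4*O)
q(P, w) = -2 (q(P, w) = (-2 + w) - w = -2)
√(q(-38, v(10, 6*0)) - 8613) = √(-2 - 8613) = √(-8615) = I*√8615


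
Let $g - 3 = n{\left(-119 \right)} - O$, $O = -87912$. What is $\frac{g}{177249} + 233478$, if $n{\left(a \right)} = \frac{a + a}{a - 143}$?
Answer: $\frac{5421281721866}{23219619} \approx 2.3348 \cdot 10^{5}$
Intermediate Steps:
$n{\left(a \right)} = \frac{2 a}{-143 + a}$
$g = \frac{11516984}{131}$ ($g = 3 + \left(2 \left(-119\right) \frac{1}{-143 - 119} - -87912\right) = 3 + \left(2 \left(-119\right) \frac{1}{-262} + 87912\right) = 3 + \left(2 \left(-119\right) \left(- \frac{1}{262}\right) + 87912\right) = 3 + \left(\frac{119}{131} + 87912\right) = 3 + \frac{11516591}{131} = \frac{11516984}{131} \approx 87916.0$)
$\frac{g}{177249} + 233478 = \frac{11516984}{131 \cdot 177249} + 233478 = \frac{11516984}{131} \cdot \frac{1}{177249} + 233478 = \frac{11516984}{23219619} + 233478 = \frac{5421281721866}{23219619}$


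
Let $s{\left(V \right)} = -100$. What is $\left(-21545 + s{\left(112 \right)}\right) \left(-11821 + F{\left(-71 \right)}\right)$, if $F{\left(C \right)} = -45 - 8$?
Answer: $257012730$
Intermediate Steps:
$F{\left(C \right)} = -53$ ($F{\left(C \right)} = -45 - 8 = -53$)
$\left(-21545 + s{\left(112 \right)}\right) \left(-11821 + F{\left(-71 \right)}\right) = \left(-21545 - 100\right) \left(-11821 - 53\right) = \left(-21645\right) \left(-11874\right) = 257012730$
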